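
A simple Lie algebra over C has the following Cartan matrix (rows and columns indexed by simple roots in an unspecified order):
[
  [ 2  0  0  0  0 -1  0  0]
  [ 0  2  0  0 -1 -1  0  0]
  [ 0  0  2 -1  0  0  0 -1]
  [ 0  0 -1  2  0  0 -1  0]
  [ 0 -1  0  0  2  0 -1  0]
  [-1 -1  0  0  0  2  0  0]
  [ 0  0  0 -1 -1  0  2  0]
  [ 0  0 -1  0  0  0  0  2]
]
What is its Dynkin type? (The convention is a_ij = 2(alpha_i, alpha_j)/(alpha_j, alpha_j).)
The matrix has rank 8 with 2's on the diagonal. Reading the off-diagonal entries as Dynkin edges (a single edge where a_ij = a_ji = -1; a double or triple edge where a_ij * a_ji = 2 or 3), the diagram is a chain of 8 nodes with single edges (A_8). One simple-root ordering that puts it in standard form is (alpha_8, alpha_3, alpha_4, alpha_7, alpha_5, alpha_2, alpha_6, alpha_1). So the algebra is type A_8, i.e. sl(9).

A_8 (sl(9))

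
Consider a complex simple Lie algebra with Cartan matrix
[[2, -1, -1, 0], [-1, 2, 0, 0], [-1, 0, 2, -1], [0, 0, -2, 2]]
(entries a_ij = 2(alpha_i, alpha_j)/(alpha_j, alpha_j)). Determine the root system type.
The matrix has rank 4 with 2's on the diagonal. Reading the off-diagonal entries as Dynkin edges (a single edge where a_ij = a_ji = -1; a double or triple edge where a_ij * a_ji = 2 or 3), the diagram is a chain of 4 nodes with a double edge at one end; the terminal node there is the unique long simple root (C_4). One simple-root ordering that puts it in standard form is (alpha_2, alpha_1, alpha_3, alpha_4). So the algebra is type C_4, i.e. sp(8).

type C_4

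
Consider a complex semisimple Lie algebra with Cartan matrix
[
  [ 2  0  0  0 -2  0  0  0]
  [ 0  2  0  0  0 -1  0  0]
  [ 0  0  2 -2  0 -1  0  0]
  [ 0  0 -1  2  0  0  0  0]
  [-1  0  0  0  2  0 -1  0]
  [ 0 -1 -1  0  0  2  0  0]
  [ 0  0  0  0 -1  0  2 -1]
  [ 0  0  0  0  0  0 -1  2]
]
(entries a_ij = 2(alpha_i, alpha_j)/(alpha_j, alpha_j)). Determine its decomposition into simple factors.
B_4 (so(9)) + C_4 (sp(8))

The diagram associated to this matrix has two connected components: the simple roots {alpha_2, alpha_3, alpha_4, alpha_6} form a chain of 4 nodes with a double edge at one end; the terminal node there is the unique short simple root (B_4), and {alpha_1, alpha_5, alpha_7, alpha_8} form a chain of 4 nodes with a double edge at one end; the terminal node there is the unique long simple root (C_4). A semisimple Lie algebra decomposes uniquely as the direct sum of simple ideals, one per connected component of its Dynkin diagram, so g ≅ B_4 ⊕ C_4 (dimension 36 + 36 = 72).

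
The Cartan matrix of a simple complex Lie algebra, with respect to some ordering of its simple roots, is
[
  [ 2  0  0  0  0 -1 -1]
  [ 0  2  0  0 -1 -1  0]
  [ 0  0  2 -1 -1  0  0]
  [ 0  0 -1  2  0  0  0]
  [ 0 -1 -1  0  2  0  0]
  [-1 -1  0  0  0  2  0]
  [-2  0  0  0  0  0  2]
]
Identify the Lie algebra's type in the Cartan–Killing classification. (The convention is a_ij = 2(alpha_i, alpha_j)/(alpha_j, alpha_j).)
The matrix has rank 7 with 2's on the diagonal. Reading the off-diagonal entries as Dynkin edges (a single edge where a_ij = a_ji = -1; a double or triple edge where a_ij * a_ji = 2 or 3), the diagram is a chain of 7 nodes with a double edge at one end; the terminal node there is the unique long simple root (C_7). One simple-root ordering that puts it in standard form is (alpha_4, alpha_3, alpha_5, alpha_2, alpha_6, alpha_1, alpha_7). So the algebra is type C_7, i.e. sp(14).

type C_7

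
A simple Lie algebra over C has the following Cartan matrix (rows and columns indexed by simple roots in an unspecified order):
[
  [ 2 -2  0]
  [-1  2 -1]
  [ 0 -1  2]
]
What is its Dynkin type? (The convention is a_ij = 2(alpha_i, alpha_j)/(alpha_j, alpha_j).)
The matrix has rank 3 with 2's on the diagonal. Reading the off-diagonal entries as Dynkin edges (a single edge where a_ij = a_ji = -1; a double or triple edge where a_ij * a_ji = 2 or 3), the diagram is a chain of 3 nodes with a double edge at one end; the terminal node there is the unique long simple root (C_3). One simple-root ordering that puts it in standard form is (alpha_3, alpha_2, alpha_1). So the algebra is type C_3, i.e. sp(6).

C_3 (sp(6))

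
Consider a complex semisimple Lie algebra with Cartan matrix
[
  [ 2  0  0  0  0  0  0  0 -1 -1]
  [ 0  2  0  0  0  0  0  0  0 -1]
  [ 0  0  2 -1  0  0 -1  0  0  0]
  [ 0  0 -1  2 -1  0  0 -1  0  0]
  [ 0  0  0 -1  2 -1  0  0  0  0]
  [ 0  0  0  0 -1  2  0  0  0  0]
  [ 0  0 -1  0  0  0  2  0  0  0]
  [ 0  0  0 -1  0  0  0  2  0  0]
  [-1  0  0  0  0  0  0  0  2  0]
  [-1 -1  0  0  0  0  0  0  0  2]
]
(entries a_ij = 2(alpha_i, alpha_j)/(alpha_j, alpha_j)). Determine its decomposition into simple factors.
The diagram associated to this matrix has two connected components: the simple roots {alpha_1, alpha_2, alpha_9, alpha_10} form a chain of 4 nodes with single edges (A_4), and {alpha_3, alpha_4, alpha_5, alpha_6, alpha_7, alpha_8} form a chain of 5 nodes with one extra node attached to the third node from one end (E_6). A semisimple Lie algebra decomposes uniquely as the direct sum of simple ideals, one per connected component of its Dynkin diagram, so g ≅ A_4 ⊕ E_6 (dimension 24 + 78 = 102).

type A_4 ⊕ type E_6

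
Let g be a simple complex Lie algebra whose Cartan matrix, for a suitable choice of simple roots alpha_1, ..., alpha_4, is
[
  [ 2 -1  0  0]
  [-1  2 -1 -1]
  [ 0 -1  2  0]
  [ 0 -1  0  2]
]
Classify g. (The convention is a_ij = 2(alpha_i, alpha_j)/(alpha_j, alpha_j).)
The matrix has rank 4 with 2's on the diagonal. Reading the off-diagonal entries as Dynkin edges (a single edge where a_ij = a_ji = -1; a double or triple edge where a_ij * a_ji = 2 or 3), the diagram is a chain of 2 nodes with a fork of two nodes at one end (D_4). One simple-root ordering that puts it in standard form is (alpha_3, alpha_2, alpha_4, alpha_1). So the algebra is type D_4, i.e. so(8).

D_4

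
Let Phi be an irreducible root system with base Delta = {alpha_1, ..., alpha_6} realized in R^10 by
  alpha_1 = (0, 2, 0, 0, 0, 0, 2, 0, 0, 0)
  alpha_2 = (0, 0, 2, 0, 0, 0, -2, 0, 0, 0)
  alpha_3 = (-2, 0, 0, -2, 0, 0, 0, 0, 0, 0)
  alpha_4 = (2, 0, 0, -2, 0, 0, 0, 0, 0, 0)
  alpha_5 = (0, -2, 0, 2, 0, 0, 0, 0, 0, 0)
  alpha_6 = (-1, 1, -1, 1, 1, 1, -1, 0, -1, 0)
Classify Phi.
Compute the Cartan integers a_ij = 2(alpha_i, alpha_j)/(alpha_j, alpha_j); the resulting 6x6 Cartan matrix is
[[2, -1, 0, 0, -1, 0], [-1, 2, 0, 0, 0, 0], [0, 0, 2, 0, -1, 0], [0, 0, 0, 2, -1, -1], [-1, 0, -1, -1, 2, 0], [0, 0, 0, -1, 0, 2]].
All simple roots have the same length, so the diagram is simply laced. The associated Dynkin diagram is a chain of 5 nodes with one extra node attached to the third node from one end (E_6), so the type is E_6.

E6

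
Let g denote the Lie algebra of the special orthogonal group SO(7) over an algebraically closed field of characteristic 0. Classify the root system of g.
This is so(7) with 7 odd, which has dimension 7(7-1)/2 = 21 and rank (7-1)/2 = 3. In the classification of classical Lie algebras, the orthogonal algebra so(2n+1) in an odd number of variables has type B_n; here n = 3, so the Dynkin diagram is a chain of 3 nodes with a double edge at one end; the terminal node there is the unique short simple root (B_3). Hence the type is B_3.

B3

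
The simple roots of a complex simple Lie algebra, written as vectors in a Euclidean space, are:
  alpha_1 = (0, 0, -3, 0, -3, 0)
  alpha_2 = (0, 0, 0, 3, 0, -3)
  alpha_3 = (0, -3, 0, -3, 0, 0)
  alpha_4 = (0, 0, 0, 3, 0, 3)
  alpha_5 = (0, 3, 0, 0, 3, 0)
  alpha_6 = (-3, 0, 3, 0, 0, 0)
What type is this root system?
type D_6

Compute the Cartan integers a_ij = 2(alpha_i, alpha_j)/(alpha_j, alpha_j); the resulting 6x6 Cartan matrix is
[[2, 0, 0, 0, -1, -1], [0, 2, -1, 0, 0, 0], [0, -1, 2, -1, -1, 0], [0, 0, -1, 2, 0, 0], [-1, 0, -1, 0, 2, 0], [-1, 0, 0, 0, 0, 2]].
All simple roots have the same length, so the diagram is simply laced. The associated Dynkin diagram is a chain of 4 nodes with a fork of two nodes at one end (D_6), so the type is D_6 (the algebra so(12)).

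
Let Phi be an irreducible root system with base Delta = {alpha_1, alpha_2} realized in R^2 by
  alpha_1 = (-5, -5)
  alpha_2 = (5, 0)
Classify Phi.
B_2

Compute the Cartan integers a_ij = 2(alpha_i, alpha_j)/(alpha_j, alpha_j); the resulting 2x2 Cartan matrix is
[[2, -2], [-1, 2]].
The roots have two lengths (squared-length ratio 2:1); the short ones are alpha_{2}. The associated Dynkin diagram is a chain of 2 nodes with a double edge at one end; the terminal node there is the unique short simple root (B_2), so the type is B_2 (the algebra so(5)).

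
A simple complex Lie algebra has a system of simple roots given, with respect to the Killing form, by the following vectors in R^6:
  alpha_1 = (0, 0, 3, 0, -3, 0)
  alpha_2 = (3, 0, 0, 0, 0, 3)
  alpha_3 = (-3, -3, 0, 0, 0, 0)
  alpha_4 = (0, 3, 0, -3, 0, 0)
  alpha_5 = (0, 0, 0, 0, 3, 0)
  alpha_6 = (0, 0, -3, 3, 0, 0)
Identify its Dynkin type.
Compute the Cartan integers a_ij = 2(alpha_i, alpha_j)/(alpha_j, alpha_j); the resulting 6x6 Cartan matrix is
[[2, 0, 0, 0, -2, -1], [0, 2, -1, 0, 0, 0], [0, -1, 2, -1, 0, 0], [0, 0, -1, 2, 0, -1], [-1, 0, 0, 0, 2, 0], [-1, 0, 0, -1, 0, 2]].
The roots have two lengths (squared-length ratio 2:1); the short ones are alpha_{5}. The associated Dynkin diagram is a chain of 6 nodes with a double edge at one end; the terminal node there is the unique short simple root (B_6), so the type is B_6 (the algebra so(13)).

type B_6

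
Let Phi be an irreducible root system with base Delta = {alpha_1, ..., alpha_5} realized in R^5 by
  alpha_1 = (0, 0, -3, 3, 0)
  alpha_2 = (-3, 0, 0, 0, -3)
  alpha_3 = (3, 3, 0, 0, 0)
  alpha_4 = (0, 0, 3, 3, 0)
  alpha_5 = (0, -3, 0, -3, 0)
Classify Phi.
Compute the Cartan integers a_ij = 2(alpha_i, alpha_j)/(alpha_j, alpha_j); the resulting 5x5 Cartan matrix is
[[2, 0, 0, 0, -1], [0, 2, -1, 0, 0], [0, -1, 2, 0, -1], [0, 0, 0, 2, -1], [-1, 0, -1, -1, 2]].
All simple roots have the same length, so the diagram is simply laced. The associated Dynkin diagram is a chain of 3 nodes with a fork of two nodes at one end (D_5), so the type is D_5 (the algebra so(10)).

D5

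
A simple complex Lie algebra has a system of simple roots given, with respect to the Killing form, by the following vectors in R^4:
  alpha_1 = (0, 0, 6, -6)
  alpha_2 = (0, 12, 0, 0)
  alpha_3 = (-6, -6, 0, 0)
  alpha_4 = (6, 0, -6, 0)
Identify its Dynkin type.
C_4 (sp(8))

Compute the Cartan integers a_ij = 2(alpha_i, alpha_j)/(alpha_j, alpha_j); the resulting 4x4 Cartan matrix is
[[2, 0, 0, -1], [0, 2, -2, 0], [0, -1, 2, -1], [-1, 0, -1, 2]].
The roots have two lengths (squared-length ratio 2:1); the short ones are alpha_{1,3,4}. The associated Dynkin diagram is a chain of 4 nodes with a double edge at one end; the terminal node there is the unique long simple root (C_4), so the type is C_4 (the algebra sp(8)).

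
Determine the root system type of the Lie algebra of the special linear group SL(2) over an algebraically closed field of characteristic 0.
A1

This is sl(2), which has dimension 2^2 - 1 = 3 and rank 2 - 1 = 1 (a Cartan subalgebra is the diagonal traceless matrices). In the classification of classical Lie algebras, the special linear algebra sl(n+1) has type A_n; here n = 1, so the Dynkin diagram is a chain of 1 nodes with single edges (A_1). Hence the type is A_1.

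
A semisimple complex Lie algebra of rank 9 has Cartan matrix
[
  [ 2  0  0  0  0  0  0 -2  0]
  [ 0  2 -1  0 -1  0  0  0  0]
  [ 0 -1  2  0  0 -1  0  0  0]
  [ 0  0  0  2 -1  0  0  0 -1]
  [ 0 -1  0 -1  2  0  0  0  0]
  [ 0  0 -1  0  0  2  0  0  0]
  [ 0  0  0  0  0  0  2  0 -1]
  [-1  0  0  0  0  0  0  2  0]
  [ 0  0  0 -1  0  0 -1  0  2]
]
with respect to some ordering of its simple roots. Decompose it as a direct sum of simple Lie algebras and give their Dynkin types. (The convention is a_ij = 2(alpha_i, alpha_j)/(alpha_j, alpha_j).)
The diagram associated to this matrix has two connected components: the simple roots {alpha_2, alpha_3, alpha_4, alpha_5, alpha_6, alpha_7, alpha_9} form a chain of 7 nodes with single edges (A_7), and {alpha_1, alpha_8} form a chain of 2 nodes with a double edge at one end; the terminal node there is the unique short simple root (B_2). A semisimple Lie algebra decomposes uniquely as the direct sum of simple ideals, one per connected component of its Dynkin diagram, so g ≅ A_7 ⊕ B_2 (dimension 63 + 10 = 73).

A7 ⊕ B2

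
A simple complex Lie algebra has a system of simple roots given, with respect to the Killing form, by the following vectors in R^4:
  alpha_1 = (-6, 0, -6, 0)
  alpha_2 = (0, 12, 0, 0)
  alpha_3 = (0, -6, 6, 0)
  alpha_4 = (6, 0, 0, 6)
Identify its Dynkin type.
C_4 (sp(8))

Compute the Cartan integers a_ij = 2(alpha_i, alpha_j)/(alpha_j, alpha_j); the resulting 4x4 Cartan matrix is
[[2, 0, -1, -1], [0, 2, -2, 0], [-1, -1, 2, 0], [-1, 0, 0, 2]].
The roots have two lengths (squared-length ratio 2:1); the short ones are alpha_{1,3,4}. The associated Dynkin diagram is a chain of 4 nodes with a double edge at one end; the terminal node there is the unique long simple root (C_4), so the type is C_4 (the algebra sp(8)).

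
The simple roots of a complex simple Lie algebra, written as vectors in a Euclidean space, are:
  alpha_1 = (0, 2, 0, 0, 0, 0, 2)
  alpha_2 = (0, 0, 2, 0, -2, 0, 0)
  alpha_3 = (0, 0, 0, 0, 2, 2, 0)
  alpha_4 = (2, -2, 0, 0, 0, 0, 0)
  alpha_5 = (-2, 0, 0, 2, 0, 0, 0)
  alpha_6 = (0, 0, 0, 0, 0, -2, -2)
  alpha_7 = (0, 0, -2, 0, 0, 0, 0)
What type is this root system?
B_7 (so(15))

Compute the Cartan integers a_ij = 2(alpha_i, alpha_j)/(alpha_j, alpha_j); the resulting 7x7 Cartan matrix is
[[2, 0, 0, -1, 0, -1, 0], [0, 2, -1, 0, 0, 0, -2], [0, -1, 2, 0, 0, -1, 0], [-1, 0, 0, 2, -1, 0, 0], [0, 0, 0, -1, 2, 0, 0], [-1, 0, -1, 0, 0, 2, 0], [0, -1, 0, 0, 0, 0, 2]].
The roots have two lengths (squared-length ratio 2:1); the short ones are alpha_{7}. The associated Dynkin diagram is a chain of 7 nodes with a double edge at one end; the terminal node there is the unique short simple root (B_7), so the type is B_7 (the algebra so(15)).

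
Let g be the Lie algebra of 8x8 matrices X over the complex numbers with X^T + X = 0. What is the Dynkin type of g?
type D_4

This is so(8) with 8 even, which has dimension 8(8-1)/2 = 28 and rank 8/2 = 4. In the classification of classical Lie algebras, the orthogonal algebra so(2n) in an even number of variables has type D_n; here n = 4, so the Dynkin diagram is a chain of 2 nodes with a fork of two nodes at one end (D_4). Hence the type is D_4.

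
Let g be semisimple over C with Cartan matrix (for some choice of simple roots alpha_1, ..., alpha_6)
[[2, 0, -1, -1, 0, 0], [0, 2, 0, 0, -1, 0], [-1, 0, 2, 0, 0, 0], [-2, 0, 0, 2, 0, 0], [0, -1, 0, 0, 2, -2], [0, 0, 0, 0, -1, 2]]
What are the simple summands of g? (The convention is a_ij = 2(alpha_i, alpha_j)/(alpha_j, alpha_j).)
B3 ⊕ C3

The diagram associated to this matrix has two connected components: the simple roots {alpha_2, alpha_5, alpha_6} form a chain of 3 nodes with a double edge at one end; the terminal node there is the unique short simple root (B_3), and {alpha_1, alpha_3, alpha_4} form a chain of 3 nodes with a double edge at one end; the terminal node there is the unique long simple root (C_3). A semisimple Lie algebra decomposes uniquely as the direct sum of simple ideals, one per connected component of its Dynkin diagram, so g ≅ B_3 ⊕ C_3 (dimension 21 + 21 = 42).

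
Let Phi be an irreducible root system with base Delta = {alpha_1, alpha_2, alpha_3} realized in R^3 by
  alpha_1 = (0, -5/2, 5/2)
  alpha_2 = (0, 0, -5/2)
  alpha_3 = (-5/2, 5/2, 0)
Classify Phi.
type B_3

Compute the Cartan integers a_ij = 2(alpha_i, alpha_j)/(alpha_j, alpha_j); the resulting 3x3 Cartan matrix is
[[2, -2, -1], [-1, 2, 0], [-1, 0, 2]].
The roots have two lengths (squared-length ratio 2:1); the short ones are alpha_{2}. The associated Dynkin diagram is a chain of 3 nodes with a double edge at one end; the terminal node there is the unique short simple root (B_3), so the type is B_3 (the algebra so(7)).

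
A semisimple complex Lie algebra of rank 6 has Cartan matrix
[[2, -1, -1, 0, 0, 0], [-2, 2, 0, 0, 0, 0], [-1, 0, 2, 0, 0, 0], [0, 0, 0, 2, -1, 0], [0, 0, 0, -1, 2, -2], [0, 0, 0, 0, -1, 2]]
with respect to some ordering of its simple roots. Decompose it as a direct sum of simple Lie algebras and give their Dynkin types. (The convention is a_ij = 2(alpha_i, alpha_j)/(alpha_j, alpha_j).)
B_3 ⊕ C_3

The diagram associated to this matrix has two connected components: the simple roots {alpha_4, alpha_5, alpha_6} form a chain of 3 nodes with a double edge at one end; the terminal node there is the unique short simple root (B_3), and {alpha_1, alpha_2, alpha_3} form a chain of 3 nodes with a double edge at one end; the terminal node there is the unique long simple root (C_3). A semisimple Lie algebra decomposes uniquely as the direct sum of simple ideals, one per connected component of its Dynkin diagram, so g ≅ B_3 ⊕ C_3 (dimension 21 + 21 = 42).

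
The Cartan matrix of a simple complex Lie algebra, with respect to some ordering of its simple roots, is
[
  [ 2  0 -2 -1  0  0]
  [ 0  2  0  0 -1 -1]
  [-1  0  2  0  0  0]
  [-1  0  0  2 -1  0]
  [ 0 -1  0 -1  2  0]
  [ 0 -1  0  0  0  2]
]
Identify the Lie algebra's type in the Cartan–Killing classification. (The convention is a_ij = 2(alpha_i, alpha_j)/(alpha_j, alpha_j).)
B6

The matrix has rank 6 with 2's on the diagonal. Reading the off-diagonal entries as Dynkin edges (a single edge where a_ij = a_ji = -1; a double or triple edge where a_ij * a_ji = 2 or 3), the diagram is a chain of 6 nodes with a double edge at one end; the terminal node there is the unique short simple root (B_6). One simple-root ordering that puts it in standard form is (alpha_6, alpha_2, alpha_5, alpha_4, alpha_1, alpha_3). So the algebra is type B_6, i.e. so(13).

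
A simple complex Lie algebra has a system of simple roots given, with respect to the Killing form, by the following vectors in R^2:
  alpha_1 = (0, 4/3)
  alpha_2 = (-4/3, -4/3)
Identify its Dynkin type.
B2

Compute the Cartan integers a_ij = 2(alpha_i, alpha_j)/(alpha_j, alpha_j); the resulting 2x2 Cartan matrix is
[[2, -1], [-2, 2]].
The roots have two lengths (squared-length ratio 2:1); the short ones are alpha_{1}. The associated Dynkin diagram is a chain of 2 nodes with a double edge at one end; the terminal node there is the unique short simple root (B_2), so the type is B_2 (the algebra so(5)).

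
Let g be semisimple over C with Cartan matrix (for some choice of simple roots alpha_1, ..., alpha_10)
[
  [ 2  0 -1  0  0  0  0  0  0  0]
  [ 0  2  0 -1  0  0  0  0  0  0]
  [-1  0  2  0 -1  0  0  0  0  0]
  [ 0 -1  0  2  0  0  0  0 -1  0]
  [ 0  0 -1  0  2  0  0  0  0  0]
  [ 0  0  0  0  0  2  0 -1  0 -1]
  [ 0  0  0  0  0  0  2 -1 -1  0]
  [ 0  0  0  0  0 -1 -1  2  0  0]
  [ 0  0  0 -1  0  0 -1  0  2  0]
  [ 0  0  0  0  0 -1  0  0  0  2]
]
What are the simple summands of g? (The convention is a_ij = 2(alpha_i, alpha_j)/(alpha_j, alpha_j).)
A_3 (sl(4)) + A_7 (sl(8))

The diagram associated to this matrix has two connected components: the simple roots {alpha_1, alpha_3, alpha_5} form a chain of 3 nodes with single edges (A_3), and {alpha_2, alpha_4, alpha_6, alpha_7, alpha_8, alpha_9, alpha_10} form a chain of 7 nodes with single edges (A_7). A semisimple Lie algebra decomposes uniquely as the direct sum of simple ideals, one per connected component of its Dynkin diagram, so g ≅ A_3 ⊕ A_7 (dimension 15 + 63 = 78).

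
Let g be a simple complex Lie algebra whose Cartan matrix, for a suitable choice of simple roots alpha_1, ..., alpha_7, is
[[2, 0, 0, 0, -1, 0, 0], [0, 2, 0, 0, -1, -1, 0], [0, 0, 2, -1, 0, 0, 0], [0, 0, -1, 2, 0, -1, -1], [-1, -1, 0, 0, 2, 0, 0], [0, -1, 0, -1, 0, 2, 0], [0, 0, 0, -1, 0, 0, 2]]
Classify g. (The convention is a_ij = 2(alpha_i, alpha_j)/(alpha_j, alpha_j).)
type D_7

The matrix has rank 7 with 2's on the diagonal. Reading the off-diagonal entries as Dynkin edges (a single edge where a_ij = a_ji = -1; a double or triple edge where a_ij * a_ji = 2 or 3), the diagram is a chain of 5 nodes with a fork of two nodes at one end (D_7). One simple-root ordering that puts it in standard form is (alpha_1, alpha_5, alpha_2, alpha_6, alpha_4, alpha_7, alpha_3). So the algebra is type D_7, i.e. so(14).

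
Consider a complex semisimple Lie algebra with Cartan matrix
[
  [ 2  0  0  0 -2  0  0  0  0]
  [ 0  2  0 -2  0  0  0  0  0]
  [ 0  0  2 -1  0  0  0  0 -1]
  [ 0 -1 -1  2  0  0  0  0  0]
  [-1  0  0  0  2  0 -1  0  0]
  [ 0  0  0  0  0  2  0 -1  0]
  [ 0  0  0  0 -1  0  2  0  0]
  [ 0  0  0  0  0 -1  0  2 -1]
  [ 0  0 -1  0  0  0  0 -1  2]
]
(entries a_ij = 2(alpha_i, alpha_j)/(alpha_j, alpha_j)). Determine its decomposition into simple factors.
The diagram associated to this matrix has two connected components: the simple roots {alpha_1, alpha_5, alpha_7} form a chain of 3 nodes with a double edge at one end; the terminal node there is the unique long simple root (C_3), and {alpha_2, alpha_3, alpha_4, alpha_6, alpha_8, alpha_9} form a chain of 6 nodes with a double edge at one end; the terminal node there is the unique long simple root (C_6). A semisimple Lie algebra decomposes uniquely as the direct sum of simple ideals, one per connected component of its Dynkin diagram, so g ≅ C_3 ⊕ C_6 (dimension 21 + 78 = 99).

C3 + C6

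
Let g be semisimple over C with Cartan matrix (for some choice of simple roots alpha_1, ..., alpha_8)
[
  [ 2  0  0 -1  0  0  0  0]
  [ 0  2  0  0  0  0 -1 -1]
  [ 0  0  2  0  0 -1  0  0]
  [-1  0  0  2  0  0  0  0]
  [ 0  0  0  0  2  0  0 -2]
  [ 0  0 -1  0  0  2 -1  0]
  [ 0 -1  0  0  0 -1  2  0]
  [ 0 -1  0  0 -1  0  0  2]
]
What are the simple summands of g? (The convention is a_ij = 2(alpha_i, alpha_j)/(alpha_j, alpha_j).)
The diagram associated to this matrix has two connected components: the simple roots {alpha_1, alpha_4} form a chain of 2 nodes with single edges (A_2), and {alpha_2, alpha_3, alpha_5, alpha_6, alpha_7, alpha_8} form a chain of 6 nodes with a double edge at one end; the terminal node there is the unique long simple root (C_6). A semisimple Lie algebra decomposes uniquely as the direct sum of simple ideals, one per connected component of its Dynkin diagram, so g ≅ A_2 ⊕ C_6 (dimension 8 + 78 = 86).

type A_2 ⊕ type C_6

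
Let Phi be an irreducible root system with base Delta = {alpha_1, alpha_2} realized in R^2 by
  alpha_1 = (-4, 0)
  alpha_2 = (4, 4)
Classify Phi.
Compute the Cartan integers a_ij = 2(alpha_i, alpha_j)/(alpha_j, alpha_j); the resulting 2x2 Cartan matrix is
[[2, -1], [-2, 2]].
The roots have two lengths (squared-length ratio 2:1); the short ones are alpha_{1}. The associated Dynkin diagram is a chain of 2 nodes with a double edge at one end; the terminal node there is the unique short simple root (B_2), so the type is B_2 (the algebra so(5)).

B_2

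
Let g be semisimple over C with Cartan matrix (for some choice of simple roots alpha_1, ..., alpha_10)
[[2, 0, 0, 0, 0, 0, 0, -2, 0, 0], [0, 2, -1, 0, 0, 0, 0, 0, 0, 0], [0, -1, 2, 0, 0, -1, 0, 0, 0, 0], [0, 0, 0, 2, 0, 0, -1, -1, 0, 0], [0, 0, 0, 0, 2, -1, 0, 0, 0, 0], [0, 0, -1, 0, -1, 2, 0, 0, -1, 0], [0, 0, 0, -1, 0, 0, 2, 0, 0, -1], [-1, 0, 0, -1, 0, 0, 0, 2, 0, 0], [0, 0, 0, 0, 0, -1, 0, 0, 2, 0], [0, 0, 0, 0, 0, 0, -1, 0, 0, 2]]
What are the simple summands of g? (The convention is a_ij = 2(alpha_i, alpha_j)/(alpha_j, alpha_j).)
The diagram associated to this matrix has two connected components: the simple roots {alpha_1, alpha_4, alpha_7, alpha_8, alpha_10} form a chain of 5 nodes with a double edge at one end; the terminal node there is the unique long simple root (C_5), and {alpha_2, alpha_3, alpha_5, alpha_6, alpha_9} form a chain of 3 nodes with a fork of two nodes at one end (D_5). A semisimple Lie algebra decomposes uniquely as the direct sum of simple ideals, one per connected component of its Dynkin diagram, so g ≅ C_5 ⊕ D_5 (dimension 55 + 45 = 100).

C5 ⊕ D5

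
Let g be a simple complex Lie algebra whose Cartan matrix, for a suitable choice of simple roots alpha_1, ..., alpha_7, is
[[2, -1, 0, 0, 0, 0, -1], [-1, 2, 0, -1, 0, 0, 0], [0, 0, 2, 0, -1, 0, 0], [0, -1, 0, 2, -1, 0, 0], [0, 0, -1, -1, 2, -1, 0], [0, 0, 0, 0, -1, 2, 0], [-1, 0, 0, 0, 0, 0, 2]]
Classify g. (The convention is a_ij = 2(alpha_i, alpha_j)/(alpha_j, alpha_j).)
The matrix has rank 7 with 2's on the diagonal. Reading the off-diagonal entries as Dynkin edges (a single edge where a_ij = a_ji = -1; a double or triple edge where a_ij * a_ji = 2 or 3), the diagram is a chain of 5 nodes with a fork of two nodes at one end (D_7). One simple-root ordering that puts it in standard form is (alpha_7, alpha_1, alpha_2, alpha_4, alpha_5, alpha_3, alpha_6). So the algebra is type D_7, i.e. so(14).

D7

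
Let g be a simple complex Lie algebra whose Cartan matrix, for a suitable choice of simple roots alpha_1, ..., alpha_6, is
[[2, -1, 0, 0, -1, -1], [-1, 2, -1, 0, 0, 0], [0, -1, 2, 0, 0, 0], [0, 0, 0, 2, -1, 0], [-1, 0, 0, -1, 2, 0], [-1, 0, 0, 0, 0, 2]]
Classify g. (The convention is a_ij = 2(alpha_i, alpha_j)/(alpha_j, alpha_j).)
E_6

The matrix has rank 6 with 2's on the diagonal. Reading the off-diagonal entries as Dynkin edges (a single edge where a_ij = a_ji = -1; a double or triple edge where a_ij * a_ji = 2 or 3), the diagram is a chain of 5 nodes with one extra node attached to the third node from one end (E_6). One simple-root ordering that puts it in standard form is (alpha_3, alpha_6, alpha_2, alpha_1, alpha_5, alpha_4). So the algebra is type E_6.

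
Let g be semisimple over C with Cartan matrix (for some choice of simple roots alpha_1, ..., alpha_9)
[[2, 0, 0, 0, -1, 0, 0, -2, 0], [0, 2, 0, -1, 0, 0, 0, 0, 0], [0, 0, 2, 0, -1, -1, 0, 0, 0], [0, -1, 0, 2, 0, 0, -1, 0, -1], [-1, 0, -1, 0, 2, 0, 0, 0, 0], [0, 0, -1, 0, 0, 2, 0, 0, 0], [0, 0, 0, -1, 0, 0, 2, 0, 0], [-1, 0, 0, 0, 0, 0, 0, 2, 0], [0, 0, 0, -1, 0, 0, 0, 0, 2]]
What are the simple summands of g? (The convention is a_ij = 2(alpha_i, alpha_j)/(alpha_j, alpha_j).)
B_5 ⊕ D_4

The diagram associated to this matrix has two connected components: the simple roots {alpha_1, alpha_3, alpha_5, alpha_6, alpha_8} form a chain of 5 nodes with a double edge at one end; the terminal node there is the unique short simple root (B_5), and {alpha_2, alpha_4, alpha_7, alpha_9} form a chain of 2 nodes with a fork of two nodes at one end (D_4). A semisimple Lie algebra decomposes uniquely as the direct sum of simple ideals, one per connected component of its Dynkin diagram, so g ≅ B_5 ⊕ D_4 (dimension 55 + 28 = 83).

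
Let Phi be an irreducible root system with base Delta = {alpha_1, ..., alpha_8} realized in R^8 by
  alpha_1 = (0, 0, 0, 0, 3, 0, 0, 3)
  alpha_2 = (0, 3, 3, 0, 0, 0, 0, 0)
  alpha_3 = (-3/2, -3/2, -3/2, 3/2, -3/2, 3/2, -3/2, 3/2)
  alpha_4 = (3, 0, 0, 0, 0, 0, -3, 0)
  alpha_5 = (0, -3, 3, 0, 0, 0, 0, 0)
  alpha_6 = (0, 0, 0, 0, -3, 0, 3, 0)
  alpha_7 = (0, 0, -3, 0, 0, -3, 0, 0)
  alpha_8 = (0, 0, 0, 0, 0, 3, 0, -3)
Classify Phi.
E_8

Compute the Cartan integers a_ij = 2(alpha_i, alpha_j)/(alpha_j, alpha_j); the resulting 8x8 Cartan matrix is
[[2, 0, 0, 0, 0, -1, 0, -1], [0, 2, -1, 0, 0, 0, -1, 0], [0, -1, 2, 0, 0, 0, 0, 0], [0, 0, 0, 2, 0, -1, 0, 0], [0, 0, 0, 0, 2, 0, -1, 0], [-1, 0, 0, -1, 0, 2, 0, 0], [0, -1, 0, 0, -1, 0, 2, -1], [-1, 0, 0, 0, 0, 0, -1, 2]].
All simple roots have the same length, so the diagram is simply laced. The associated Dynkin diagram is a chain of 7 nodes with one extra node attached to the third node from one end (E_8), so the type is E_8.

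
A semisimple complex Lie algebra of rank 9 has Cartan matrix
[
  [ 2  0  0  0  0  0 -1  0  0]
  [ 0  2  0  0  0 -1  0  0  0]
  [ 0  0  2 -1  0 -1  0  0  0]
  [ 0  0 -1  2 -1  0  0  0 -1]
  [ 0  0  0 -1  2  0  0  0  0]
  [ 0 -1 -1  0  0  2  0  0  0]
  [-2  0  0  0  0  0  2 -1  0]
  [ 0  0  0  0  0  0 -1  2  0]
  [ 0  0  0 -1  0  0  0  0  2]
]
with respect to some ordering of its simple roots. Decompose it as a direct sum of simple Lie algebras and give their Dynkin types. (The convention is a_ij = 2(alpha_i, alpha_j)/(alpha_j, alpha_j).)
The diagram associated to this matrix has two connected components: the simple roots {alpha_1, alpha_7, alpha_8} form a chain of 3 nodes with a double edge at one end; the terminal node there is the unique short simple root (B_3), and {alpha_2, alpha_3, alpha_4, alpha_5, alpha_6, alpha_9} form a chain of 4 nodes with a fork of two nodes at one end (D_6). A semisimple Lie algebra decomposes uniquely as the direct sum of simple ideals, one per connected component of its Dynkin diagram, so g ≅ B_3 ⊕ D_6 (dimension 21 + 66 = 87).

B_3 ⊕ D_6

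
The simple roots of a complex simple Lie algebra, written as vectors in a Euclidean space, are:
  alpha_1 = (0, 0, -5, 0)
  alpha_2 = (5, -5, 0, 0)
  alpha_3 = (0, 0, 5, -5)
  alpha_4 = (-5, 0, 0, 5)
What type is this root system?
Compute the Cartan integers a_ij = 2(alpha_i, alpha_j)/(alpha_j, alpha_j); the resulting 4x4 Cartan matrix is
[[2, 0, -1, 0], [0, 2, 0, -1], [-2, 0, 2, -1], [0, -1, -1, 2]].
The roots have two lengths (squared-length ratio 2:1); the short ones are alpha_{1}. The associated Dynkin diagram is a chain of 4 nodes with a double edge at one end; the terminal node there is the unique short simple root (B_4), so the type is B_4 (the algebra so(9)).

B_4 (so(9))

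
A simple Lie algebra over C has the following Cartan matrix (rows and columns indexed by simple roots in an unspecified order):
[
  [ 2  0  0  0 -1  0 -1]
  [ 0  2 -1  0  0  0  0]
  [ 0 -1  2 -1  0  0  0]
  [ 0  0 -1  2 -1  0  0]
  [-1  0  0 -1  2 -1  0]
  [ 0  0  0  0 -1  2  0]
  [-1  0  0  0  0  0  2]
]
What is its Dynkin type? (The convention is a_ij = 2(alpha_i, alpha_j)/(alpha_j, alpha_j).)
The matrix has rank 7 with 2's on the diagonal. Reading the off-diagonal entries as Dynkin edges (a single edge where a_ij = a_ji = -1; a double or triple edge where a_ij * a_ji = 2 or 3), the diagram is a chain of 6 nodes with one extra node attached to the third node from one end (E_7). One simple-root ordering that puts it in standard form is (alpha_7, alpha_6, alpha_1, alpha_5, alpha_4, alpha_3, alpha_2). So the algebra is type E_7.

E7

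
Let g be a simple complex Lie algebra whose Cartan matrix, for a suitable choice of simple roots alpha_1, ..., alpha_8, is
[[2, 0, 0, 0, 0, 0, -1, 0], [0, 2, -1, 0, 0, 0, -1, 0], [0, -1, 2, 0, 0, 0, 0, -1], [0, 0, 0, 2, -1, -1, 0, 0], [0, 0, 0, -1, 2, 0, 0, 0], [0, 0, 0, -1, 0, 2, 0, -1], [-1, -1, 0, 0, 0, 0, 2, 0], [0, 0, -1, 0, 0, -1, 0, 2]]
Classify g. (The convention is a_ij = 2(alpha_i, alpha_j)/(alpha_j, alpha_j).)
The matrix has rank 8 with 2's on the diagonal. Reading the off-diagonal entries as Dynkin edges (a single edge where a_ij = a_ji = -1; a double or triple edge where a_ij * a_ji = 2 or 3), the diagram is a chain of 8 nodes with single edges (A_8). One simple-root ordering that puts it in standard form is (alpha_5, alpha_4, alpha_6, alpha_8, alpha_3, alpha_2, alpha_7, alpha_1). So the algebra is type A_8, i.e. sl(9).

type A_8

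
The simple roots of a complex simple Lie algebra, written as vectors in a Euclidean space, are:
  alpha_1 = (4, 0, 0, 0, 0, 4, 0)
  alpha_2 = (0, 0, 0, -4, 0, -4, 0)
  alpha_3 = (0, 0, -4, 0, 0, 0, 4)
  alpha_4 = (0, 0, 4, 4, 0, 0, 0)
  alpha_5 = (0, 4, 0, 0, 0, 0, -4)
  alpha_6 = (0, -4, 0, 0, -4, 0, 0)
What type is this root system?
Compute the Cartan integers a_ij = 2(alpha_i, alpha_j)/(alpha_j, alpha_j); the resulting 6x6 Cartan matrix is
[[2, -1, 0, 0, 0, 0], [-1, 2, 0, -1, 0, 0], [0, 0, 2, -1, -1, 0], [0, -1, -1, 2, 0, 0], [0, 0, -1, 0, 2, -1], [0, 0, 0, 0, -1, 2]].
All simple roots have the same length, so the diagram is simply laced. The associated Dynkin diagram is a chain of 6 nodes with single edges (A_6), so the type is A_6 (the algebra sl(7)).

A_6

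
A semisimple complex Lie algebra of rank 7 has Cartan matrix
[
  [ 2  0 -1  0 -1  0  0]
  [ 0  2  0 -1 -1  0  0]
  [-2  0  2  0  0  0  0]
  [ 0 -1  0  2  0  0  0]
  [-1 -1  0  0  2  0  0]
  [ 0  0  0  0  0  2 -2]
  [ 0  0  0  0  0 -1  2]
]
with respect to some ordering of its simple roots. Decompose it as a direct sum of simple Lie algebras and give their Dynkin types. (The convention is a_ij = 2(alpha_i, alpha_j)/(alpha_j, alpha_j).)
B2 ⊕ C5

The diagram associated to this matrix has two connected components: the simple roots {alpha_6, alpha_7} form a chain of 2 nodes with a double edge at one end; the terminal node there is the unique short simple root (B_2), and {alpha_1, alpha_2, alpha_3, alpha_4, alpha_5} form a chain of 5 nodes with a double edge at one end; the terminal node there is the unique long simple root (C_5). A semisimple Lie algebra decomposes uniquely as the direct sum of simple ideals, one per connected component of its Dynkin diagram, so g ≅ B_2 ⊕ C_5 (dimension 10 + 55 = 65).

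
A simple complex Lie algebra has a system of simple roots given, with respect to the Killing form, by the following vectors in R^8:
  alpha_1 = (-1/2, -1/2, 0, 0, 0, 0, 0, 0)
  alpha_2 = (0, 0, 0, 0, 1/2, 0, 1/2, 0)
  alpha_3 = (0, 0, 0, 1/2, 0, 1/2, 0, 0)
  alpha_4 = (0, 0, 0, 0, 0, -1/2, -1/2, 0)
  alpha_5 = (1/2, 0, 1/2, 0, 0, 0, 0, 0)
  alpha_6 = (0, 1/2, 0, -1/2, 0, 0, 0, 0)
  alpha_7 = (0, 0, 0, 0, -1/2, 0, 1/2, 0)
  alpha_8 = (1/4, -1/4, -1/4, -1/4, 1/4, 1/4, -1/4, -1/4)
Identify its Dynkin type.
Compute the Cartan integers a_ij = 2(alpha_i, alpha_j)/(alpha_j, alpha_j); the resulting 8x8 Cartan matrix is
[[2, 0, 0, 0, -1, -1, 0, 0], [0, 2, 0, -1, 0, 0, 0, 0], [0, 0, 2, -1, 0, -1, 0, 0], [0, -1, -1, 2, 0, 0, -1, 0], [-1, 0, 0, 0, 2, 0, 0, 0], [-1, 0, -1, 0, 0, 2, 0, 0], [0, 0, 0, -1, 0, 0, 2, -1], [0, 0, 0, 0, 0, 0, -1, 2]].
All simple roots have the same length, so the diagram is simply laced. The associated Dynkin diagram is a chain of 7 nodes with one extra node attached to the third node from one end (E_8), so the type is E_8.

E8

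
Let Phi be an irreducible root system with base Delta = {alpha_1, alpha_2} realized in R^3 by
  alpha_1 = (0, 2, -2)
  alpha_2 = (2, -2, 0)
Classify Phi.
A2

Compute the Cartan integers a_ij = 2(alpha_i, alpha_j)/(alpha_j, alpha_j); the resulting 2x2 Cartan matrix is
[[2, -1], [-1, 2]].
All simple roots have the same length, so the diagram is simply laced. The associated Dynkin diagram is a chain of 2 nodes with single edges (A_2), so the type is A_2 (the algebra sl(3)).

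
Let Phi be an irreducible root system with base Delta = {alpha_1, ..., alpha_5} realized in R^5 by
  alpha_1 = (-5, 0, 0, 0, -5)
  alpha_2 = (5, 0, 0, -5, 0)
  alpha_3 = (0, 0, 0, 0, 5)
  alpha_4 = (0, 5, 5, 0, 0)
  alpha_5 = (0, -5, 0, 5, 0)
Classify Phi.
B_5

Compute the Cartan integers a_ij = 2(alpha_i, alpha_j)/(alpha_j, alpha_j); the resulting 5x5 Cartan matrix is
[[2, -1, -2, 0, 0], [-1, 2, 0, 0, -1], [-1, 0, 2, 0, 0], [0, 0, 0, 2, -1], [0, -1, 0, -1, 2]].
The roots have two lengths (squared-length ratio 2:1); the short ones are alpha_{3}. The associated Dynkin diagram is a chain of 5 nodes with a double edge at one end; the terminal node there is the unique short simple root (B_5), so the type is B_5 (the algebra so(11)).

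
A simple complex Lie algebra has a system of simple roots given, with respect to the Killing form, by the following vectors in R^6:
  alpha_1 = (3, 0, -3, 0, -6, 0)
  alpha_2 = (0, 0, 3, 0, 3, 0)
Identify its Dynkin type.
G_2

Compute the Cartan integers a_ij = 2(alpha_i, alpha_j)/(alpha_j, alpha_j); the resulting 2x2 Cartan matrix is
[[2, -3], [-1, 2]].
The roots have two lengths (squared-length ratio 3:1); the short ones are alpha_{2}. The associated Dynkin diagram is two nodes joined by a triple edge (G_2), so the type is G_2.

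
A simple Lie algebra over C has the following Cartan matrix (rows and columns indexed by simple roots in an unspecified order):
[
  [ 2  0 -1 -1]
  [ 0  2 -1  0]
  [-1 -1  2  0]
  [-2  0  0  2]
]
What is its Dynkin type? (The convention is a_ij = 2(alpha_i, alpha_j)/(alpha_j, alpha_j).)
The matrix has rank 4 with 2's on the diagonal. Reading the off-diagonal entries as Dynkin edges (a single edge where a_ij = a_ji = -1; a double or triple edge where a_ij * a_ji = 2 or 3), the diagram is a chain of 4 nodes with a double edge at one end; the terminal node there is the unique long simple root (C_4). One simple-root ordering that puts it in standard form is (alpha_2, alpha_3, alpha_1, alpha_4). So the algebra is type C_4, i.e. sp(8).

C_4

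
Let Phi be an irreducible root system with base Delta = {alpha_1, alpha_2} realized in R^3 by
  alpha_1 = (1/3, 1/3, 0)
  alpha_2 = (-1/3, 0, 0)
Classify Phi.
Compute the Cartan integers a_ij = 2(alpha_i, alpha_j)/(alpha_j, alpha_j); the resulting 2x2 Cartan matrix is
[[2, -2], [-1, 2]].
The roots have two lengths (squared-length ratio 2:1); the short ones are alpha_{2}. The associated Dynkin diagram is a chain of 2 nodes with a double edge at one end; the terminal node there is the unique short simple root (B_2), so the type is B_2 (the algebra so(5)).

B_2 (so(5))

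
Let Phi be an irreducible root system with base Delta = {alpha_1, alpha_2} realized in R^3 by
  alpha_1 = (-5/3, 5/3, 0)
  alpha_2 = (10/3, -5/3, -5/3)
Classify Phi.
G_2

Compute the Cartan integers a_ij = 2(alpha_i, alpha_j)/(alpha_j, alpha_j); the resulting 2x2 Cartan matrix is
[[2, -1], [-3, 2]].
The roots have two lengths (squared-length ratio 3:1); the short ones are alpha_{1}. The associated Dynkin diagram is two nodes joined by a triple edge (G_2), so the type is G_2.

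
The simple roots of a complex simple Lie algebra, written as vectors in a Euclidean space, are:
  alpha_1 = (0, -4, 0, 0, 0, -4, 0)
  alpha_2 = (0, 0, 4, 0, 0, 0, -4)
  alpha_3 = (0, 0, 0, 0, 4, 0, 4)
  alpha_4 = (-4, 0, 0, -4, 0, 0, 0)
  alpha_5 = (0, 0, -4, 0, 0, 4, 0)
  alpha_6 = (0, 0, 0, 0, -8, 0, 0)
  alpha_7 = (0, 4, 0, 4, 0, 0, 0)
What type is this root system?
Compute the Cartan integers a_ij = 2(alpha_i, alpha_j)/(alpha_j, alpha_j); the resulting 7x7 Cartan matrix is
[[2, 0, 0, 0, -1, 0, -1], [0, 2, -1, 0, -1, 0, 0], [0, -1, 2, 0, 0, -1, 0], [0, 0, 0, 2, 0, 0, -1], [-1, -1, 0, 0, 2, 0, 0], [0, 0, -2, 0, 0, 2, 0], [-1, 0, 0, -1, 0, 0, 2]].
The roots have two lengths (squared-length ratio 2:1); the short ones are alpha_{1,2,3,4,5,7}. The associated Dynkin diagram is a chain of 7 nodes with a double edge at one end; the terminal node there is the unique long simple root (C_7), so the type is C_7 (the algebra sp(14)).

C_7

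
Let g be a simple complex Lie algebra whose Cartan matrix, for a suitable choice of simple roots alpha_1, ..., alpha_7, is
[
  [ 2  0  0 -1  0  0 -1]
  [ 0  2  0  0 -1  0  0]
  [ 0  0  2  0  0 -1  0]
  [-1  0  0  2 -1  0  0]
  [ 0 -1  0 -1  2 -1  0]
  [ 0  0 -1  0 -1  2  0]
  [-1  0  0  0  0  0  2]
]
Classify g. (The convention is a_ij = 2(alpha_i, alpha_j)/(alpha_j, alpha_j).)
E_7

The matrix has rank 7 with 2's on the diagonal. Reading the off-diagonal entries as Dynkin edges (a single edge where a_ij = a_ji = -1; a double or triple edge where a_ij * a_ji = 2 or 3), the diagram is a chain of 6 nodes with one extra node attached to the third node from one end (E_7). One simple-root ordering that puts it in standard form is (alpha_3, alpha_2, alpha_6, alpha_5, alpha_4, alpha_1, alpha_7). So the algebra is type E_7.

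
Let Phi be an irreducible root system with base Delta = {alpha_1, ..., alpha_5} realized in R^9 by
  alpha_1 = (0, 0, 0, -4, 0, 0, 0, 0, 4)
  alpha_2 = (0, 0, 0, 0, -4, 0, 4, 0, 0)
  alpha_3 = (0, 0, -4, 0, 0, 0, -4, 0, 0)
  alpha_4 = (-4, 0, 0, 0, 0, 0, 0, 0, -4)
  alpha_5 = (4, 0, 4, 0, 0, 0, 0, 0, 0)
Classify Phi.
type A_5

Compute the Cartan integers a_ij = 2(alpha_i, alpha_j)/(alpha_j, alpha_j); the resulting 5x5 Cartan matrix is
[[2, 0, 0, -1, 0], [0, 2, -1, 0, 0], [0, -1, 2, 0, -1], [-1, 0, 0, 2, -1], [0, 0, -1, -1, 2]].
All simple roots have the same length, so the diagram is simply laced. The associated Dynkin diagram is a chain of 5 nodes with single edges (A_5), so the type is A_5 (the algebra sl(6)).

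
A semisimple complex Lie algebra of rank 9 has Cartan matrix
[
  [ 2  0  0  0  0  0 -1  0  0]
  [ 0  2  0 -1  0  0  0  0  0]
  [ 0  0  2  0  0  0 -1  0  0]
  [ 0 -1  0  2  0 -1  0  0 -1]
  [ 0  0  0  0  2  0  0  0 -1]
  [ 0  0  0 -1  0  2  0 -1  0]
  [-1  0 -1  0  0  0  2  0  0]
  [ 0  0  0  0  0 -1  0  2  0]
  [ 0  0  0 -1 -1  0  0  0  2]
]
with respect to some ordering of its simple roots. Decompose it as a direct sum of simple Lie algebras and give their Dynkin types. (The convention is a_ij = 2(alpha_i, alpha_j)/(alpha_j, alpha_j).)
A_3 (sl(4)) ⊕ E_6

The diagram associated to this matrix has two connected components: the simple roots {alpha_1, alpha_3, alpha_7} form a chain of 3 nodes with single edges (A_3), and {alpha_2, alpha_4, alpha_5, alpha_6, alpha_8, alpha_9} form a chain of 5 nodes with one extra node attached to the third node from one end (E_6). A semisimple Lie algebra decomposes uniquely as the direct sum of simple ideals, one per connected component of its Dynkin diagram, so g ≅ A_3 ⊕ E_6 (dimension 15 + 78 = 93).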